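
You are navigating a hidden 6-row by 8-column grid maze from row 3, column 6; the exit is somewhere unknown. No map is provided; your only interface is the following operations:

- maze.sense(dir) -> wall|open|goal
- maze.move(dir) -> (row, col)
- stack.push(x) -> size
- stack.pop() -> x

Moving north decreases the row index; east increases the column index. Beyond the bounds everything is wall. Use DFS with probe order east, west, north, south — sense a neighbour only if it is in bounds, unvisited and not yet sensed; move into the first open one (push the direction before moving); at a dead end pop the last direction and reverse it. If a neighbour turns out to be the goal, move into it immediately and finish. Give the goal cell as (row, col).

Do: maze.sense[dir='east']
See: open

Do: stack.push[x='east']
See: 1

Do: maze.move[dir='east']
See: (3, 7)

Do: maze.sense[dir='north']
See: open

Do: stack.push[x='north']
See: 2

Do: maze.move[dir='north']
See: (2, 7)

Do: maze.sense[dir='west']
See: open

Do: stack.push[x='west']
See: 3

Do: maze.move[dir='west']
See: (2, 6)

Do: maze.sense[dir='west']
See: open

Do: stack.push[x='west']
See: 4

Do: maze.move[dir='west']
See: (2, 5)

Do: maze.sense[dir='west']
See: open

Do: stack.push[x='west']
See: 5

Do: maze.move[dir='west']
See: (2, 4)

Do: maze.sense[dir='west']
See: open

Do: stack.push[x='west']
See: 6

Do: maze.move[dir='west']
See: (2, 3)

Do: maze.sense[dir='west']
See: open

Do: stack.push[x='west']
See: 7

Do: maze.move[dir='west']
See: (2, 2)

Do: maze.sense[dir='west']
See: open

Do: stack.push[x='west']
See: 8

Do: maze.move[dir='west']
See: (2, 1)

Do: maze.sense[dir='west']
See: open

Do: stack.push[x='west']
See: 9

Do: maze.move[dir='west']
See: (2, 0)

Do: maze.sense[dir='north']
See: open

Do: stack.push[x='north']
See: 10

Do: maze.move[dir='north']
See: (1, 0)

Do: maze.sense[dir='east']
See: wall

Do: maze.sense[dir='north']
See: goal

Do: maze.move[dir='north']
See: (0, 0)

Answer: (0, 0)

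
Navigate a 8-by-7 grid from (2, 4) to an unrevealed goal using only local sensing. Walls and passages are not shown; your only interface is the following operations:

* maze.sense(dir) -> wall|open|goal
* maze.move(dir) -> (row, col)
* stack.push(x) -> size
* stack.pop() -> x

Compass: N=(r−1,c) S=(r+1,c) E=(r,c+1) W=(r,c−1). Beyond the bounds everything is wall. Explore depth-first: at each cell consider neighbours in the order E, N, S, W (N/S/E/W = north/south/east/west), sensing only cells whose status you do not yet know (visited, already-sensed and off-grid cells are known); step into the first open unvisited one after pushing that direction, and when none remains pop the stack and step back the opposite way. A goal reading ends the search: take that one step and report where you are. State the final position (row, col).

Invoking maze.sense using east, and see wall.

I invoke maze.sense using north, → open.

Invoking stack.push using north, giving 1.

I call maze.move using north, giving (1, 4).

Invoking maze.sense using east, yielding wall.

Using maze.sense using north, → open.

Using stack.push using north, giving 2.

Invoking maze.move using north, and see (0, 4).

I use maze.sense using east, and see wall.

I run maze.sense using west, and get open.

I invoke stack.push using west, — result: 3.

Next I call maze.move using west, : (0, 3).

Next I call maze.sense using south, : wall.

I use maze.sense using west, which returns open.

Next I call stack.push using west, and get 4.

Next I call maze.move using west, giving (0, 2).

Next I call maze.sense using south, → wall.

Now I run maze.sense using west, yielding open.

Next I call stack.push using west, → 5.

I run maze.move using west, and observe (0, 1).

Then maze.sense using south, — result: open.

I invoke stack.push using south, → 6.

Calling maze.move using south, yielding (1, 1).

I use maze.sense using south, yielding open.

I invoke stack.push using south, which returns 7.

I call maze.move using south, — result: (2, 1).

Using maze.sense using east, → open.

Then stack.push using east, — result: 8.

Now I run maze.move using east, and see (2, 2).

Invoking maze.sense using east, yielding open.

Then stack.push using east, which returns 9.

I use maze.move using east, and see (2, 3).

I invoke maze.sense using south, and observe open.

Invoking stack.push using south, — result: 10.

I call maze.move using south, — result: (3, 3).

Calling maze.sense using east, → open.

I call stack.push using east, — result: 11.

Next I call maze.move using east, which returns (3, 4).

Next I call maze.sense using east, → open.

I call stack.push using east, yielding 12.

Calling maze.move using east, and get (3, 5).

I invoke maze.sense using east, and get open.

Calling stack.push using east, : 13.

Next I call maze.move using east, → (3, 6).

I run maze.sense using north, which returns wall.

I use maze.sense using south, and observe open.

Now I run stack.push using south, and see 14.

I run maze.move using south, → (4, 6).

Now I run maze.sense using south, and observe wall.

I call maze.sense using west, which returns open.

I call stack.push using west, and see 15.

I call maze.move using west, and observe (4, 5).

Next I call maze.sense using south, and observe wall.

I try maze.sense using west, which returns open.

Using stack.push using west, — result: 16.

I call maze.move using west, : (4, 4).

Using maze.sense using south, → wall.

Next I call maze.sense using west, which returns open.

Invoking stack.push using west, : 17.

I call maze.move using west, — result: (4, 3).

Invoking maze.sense using south, and see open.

I use stack.push using south, and get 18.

Next I call maze.move using south, which returns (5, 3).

Invoking maze.sense using south, — result: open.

I call stack.push using south, — result: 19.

I run maze.move using south, which returns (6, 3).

Calling maze.sense using east, and see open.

Then stack.push using east, → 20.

I try maze.move using east, → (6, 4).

I invoke maze.sense using east, : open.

I try stack.push using east, which returns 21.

Using maze.move using east, — result: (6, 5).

Using maze.sense using east, and see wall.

I use maze.sense using south, yielding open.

Next I call stack.push using south, → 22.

I run maze.move using south, → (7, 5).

I try maze.sense using east, which returns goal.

Then maze.move using east, and get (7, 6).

Answer: (7, 6)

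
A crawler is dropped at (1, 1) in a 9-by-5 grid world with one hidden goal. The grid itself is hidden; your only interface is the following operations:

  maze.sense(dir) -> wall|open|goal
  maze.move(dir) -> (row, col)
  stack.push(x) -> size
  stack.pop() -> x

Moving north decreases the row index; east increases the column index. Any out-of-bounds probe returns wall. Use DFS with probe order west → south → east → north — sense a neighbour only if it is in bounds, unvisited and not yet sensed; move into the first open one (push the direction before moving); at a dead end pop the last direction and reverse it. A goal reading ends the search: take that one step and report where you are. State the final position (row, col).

! sense(dir: west) ~> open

! push(x: west) ~> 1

! move(dir: west) ~> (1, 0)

! sense(dir: south) ~> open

! push(x: south) ~> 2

! move(dir: south) ~> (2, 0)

! sense(dir: south) ~> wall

! sense(dir: east) ~> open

! push(x: east) ~> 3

! move(dir: east) ~> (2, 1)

! sense(dir: south) ~> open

! push(x: south) ~> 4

! move(dir: south) ~> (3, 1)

! sense(dir: south) ~> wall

! sense(dir: east) ~> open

! push(x: east) ~> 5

! move(dir: east) ~> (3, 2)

! sense(dir: south) ~> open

! push(x: south) ~> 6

! move(dir: south) ~> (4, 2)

! sense(dir: south) ~> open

! push(x: south) ~> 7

! move(dir: south) ~> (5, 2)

! sense(dir: west) ~> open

! push(x: west) ~> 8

! move(dir: west) ~> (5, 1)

! sense(dir: west) ~> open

! push(x: west) ~> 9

! move(dir: west) ~> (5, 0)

! sense(dir: south) ~> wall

! sense(dir: north) ~> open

! push(x: north) ~> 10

! move(dir: north) ~> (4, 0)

! pop() ~> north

! move(dir: south) ~> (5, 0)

! pop() ~> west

! move(dir: east) ~> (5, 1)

! sense(dir: south) ~> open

! push(x: south) ~> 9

! move(dir: south) ~> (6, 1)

! sense(dir: south) ~> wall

! sense(dir: east) ~> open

! push(x: east) ~> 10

! move(dir: east) ~> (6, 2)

! sense(dir: south) ~> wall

! sense(dir: east) ~> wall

! pop() ~> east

! move(dir: west) ~> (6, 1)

! pop() ~> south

! move(dir: north) ~> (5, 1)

! pop() ~> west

! move(dir: east) ~> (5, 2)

! sense(dir: east) ~> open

! push(x: east) ~> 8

! move(dir: east) ~> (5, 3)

! sense(dir: east) ~> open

! push(x: east) ~> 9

! move(dir: east) ~> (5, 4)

! sense(dir: south) ~> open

! push(x: south) ~> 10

! move(dir: south) ~> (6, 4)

! sense(dir: south) ~> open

! push(x: south) ~> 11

! move(dir: south) ~> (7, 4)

! sense(dir: west) ~> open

! push(x: west) ~> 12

! move(dir: west) ~> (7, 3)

! sense(dir: south) ~> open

! push(x: south) ~> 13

! move(dir: south) ~> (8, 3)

! sense(dir: west) ~> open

! push(x: west) ~> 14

! move(dir: west) ~> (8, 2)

! sense(dir: west) ~> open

! push(x: west) ~> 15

! move(dir: west) ~> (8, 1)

! sense(dir: west) ~> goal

! move(dir: west) ~> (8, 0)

Answer: (8, 0)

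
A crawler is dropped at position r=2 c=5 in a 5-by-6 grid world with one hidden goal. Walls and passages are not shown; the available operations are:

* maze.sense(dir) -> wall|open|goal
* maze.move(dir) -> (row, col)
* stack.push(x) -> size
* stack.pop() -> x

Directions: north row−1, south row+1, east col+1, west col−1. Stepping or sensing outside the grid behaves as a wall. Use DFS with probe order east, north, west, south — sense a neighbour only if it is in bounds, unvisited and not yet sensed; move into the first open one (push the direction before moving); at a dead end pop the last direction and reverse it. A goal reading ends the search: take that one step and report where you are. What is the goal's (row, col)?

! 1. sense(dir='north') -> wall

! 2. sense(dir='west') -> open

! 3. push(x='west') -> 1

! 4. move(dir='west') -> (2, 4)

! 5. sense(dir='north') -> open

! 6. push(x='north') -> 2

! 7. move(dir='north') -> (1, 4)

! 8. sense(dir='north') -> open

! 9. push(x='north') -> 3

! 10. move(dir='north') -> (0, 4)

! 11. sense(dir='east') -> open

! 12. push(x='east') -> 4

! 13. move(dir='east') -> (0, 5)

! 14. pop() -> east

! 15. move(dir='west') -> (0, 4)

! 16. sense(dir='west') -> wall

! 17. pop() -> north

! 18. move(dir='south') -> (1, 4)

! 19. sense(dir='west') -> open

! 20. push(x='west') -> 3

! 21. move(dir='west') -> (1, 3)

! 22. sense(dir='west') -> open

! 23. push(x='west') -> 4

! 24. move(dir='west') -> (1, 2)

! 25. sense(dir='north') -> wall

! 26. sense(dir='west') -> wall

! 27. sense(dir='south') -> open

! 28. push(x='south') -> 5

! 29. move(dir='south') -> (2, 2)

! 30. sense(dir='east') -> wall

! 31. sense(dir='west') -> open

! 32. push(x='west') -> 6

! 33. move(dir='west') -> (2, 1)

! 34. sense(dir='west') -> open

! 35. push(x='west') -> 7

! 36. move(dir='west') -> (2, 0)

! 37. sense(dir='north') -> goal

! 38. move(dir='north') -> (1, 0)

Answer: (1, 0)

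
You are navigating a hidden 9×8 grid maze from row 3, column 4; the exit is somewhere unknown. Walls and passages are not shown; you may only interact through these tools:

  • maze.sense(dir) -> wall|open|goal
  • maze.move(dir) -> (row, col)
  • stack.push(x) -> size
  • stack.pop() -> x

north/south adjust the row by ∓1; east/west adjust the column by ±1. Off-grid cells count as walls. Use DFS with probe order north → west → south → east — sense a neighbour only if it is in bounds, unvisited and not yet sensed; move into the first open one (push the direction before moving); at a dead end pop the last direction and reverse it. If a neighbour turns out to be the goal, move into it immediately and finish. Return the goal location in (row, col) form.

% 1. sense(dir: north) == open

% 2. push(x: north) == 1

% 3. move(dir: north) == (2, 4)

% 4. sense(dir: north) == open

% 5. push(x: north) == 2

% 6. move(dir: north) == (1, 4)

% 7. sense(dir: north) == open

% 8. push(x: north) == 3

% 9. move(dir: north) == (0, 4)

% 10. sense(dir: west) == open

% 11. push(x: west) == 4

% 12. move(dir: west) == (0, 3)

% 13. sense(dir: west) == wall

% 14. sense(dir: south) == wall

% 15. pop() == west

% 16. move(dir: east) == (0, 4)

% 17. sense(dir: east) == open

% 18. push(x: east) == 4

% 19. move(dir: east) == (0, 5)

% 20. sense(dir: south) == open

% 21. push(x: south) == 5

% 22. move(dir: south) == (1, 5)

% 23. sense(dir: south) == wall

% 24. sense(dir: east) == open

% 25. push(x: east) == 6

% 26. move(dir: east) == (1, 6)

% 27. sense(dir: north) == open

% 28. push(x: north) == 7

% 29. move(dir: north) == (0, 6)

% 30. sense(dir: east) == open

% 31. push(x: east) == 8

% 32. move(dir: east) == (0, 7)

% 33. sense(dir: south) == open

% 34. push(x: south) == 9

% 35. move(dir: south) == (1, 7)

% 36. sense(dir: south) == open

% 37. push(x: south) == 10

% 38. move(dir: south) == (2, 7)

% 39. sense(dir: west) == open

% 40. push(x: west) == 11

% 41. move(dir: west) == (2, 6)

% 42. sense(dir: south) == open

% 43. push(x: south) == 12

% 44. move(dir: south) == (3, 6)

% 45. sense(dir: west) == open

% 46. push(x: west) == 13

% 47. move(dir: west) == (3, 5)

% 48. sense(dir: south) == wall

% 49. pop() == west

% 50. move(dir: east) == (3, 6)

% 51. sense(dir: south) == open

% 52. push(x: south) == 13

% 53. move(dir: south) == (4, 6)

% 54. sense(dir: south) == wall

% 55. sense(dir: east) == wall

% 56. pop() == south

% 57. move(dir: north) == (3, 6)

% 58. sense(dir: east) == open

% 59. push(x: east) == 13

% 60. move(dir: east) == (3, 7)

% 61. pop() == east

% 62. move(dir: west) == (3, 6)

% 63. pop() == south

% 64. move(dir: north) == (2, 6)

% 65. pop() == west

% 66. move(dir: east) == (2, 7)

% 67. pop() == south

% 68. move(dir: north) == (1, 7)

% 69. pop() == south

% 70. move(dir: north) == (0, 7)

% 71. pop() == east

% 72. move(dir: west) == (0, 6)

% 73. pop() == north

% 74. move(dir: south) == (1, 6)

% 75. pop() == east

% 76. move(dir: west) == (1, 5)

% 77. pop() == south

% 78. move(dir: north) == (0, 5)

% 79. pop() == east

% 80. move(dir: west) == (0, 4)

% 81. pop() == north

% 82. move(dir: south) == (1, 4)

% 83. pop() == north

% 84. move(dir: south) == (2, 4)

% 85. sense(dir: west) == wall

% 86. pop() == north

% 87. move(dir: south) == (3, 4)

% 88. sense(dir: west) == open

% 89. push(x: west) == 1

% 90. move(dir: west) == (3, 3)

% 91. sense(dir: west) == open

% 92. push(x: west) == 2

% 93. move(dir: west) == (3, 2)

% 94. sense(dir: north) == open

% 95. push(x: north) == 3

% 96. move(dir: north) == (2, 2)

% 97. sense(dir: north) == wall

% 98. sense(dir: west) == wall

% 99. pop() == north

% 100. move(dir: south) == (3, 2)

% 101. sense(dir: west) == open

% 102. push(x: west) == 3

% 103. move(dir: west) == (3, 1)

% 104. sense(dir: west) == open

% 105. push(x: west) == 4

% 106. move(dir: west) == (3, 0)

% 107. sense(dir: north) == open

% 108. push(x: north) == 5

% 109. move(dir: north) == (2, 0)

% 110. sense(dir: north) == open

% 111. push(x: north) == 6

% 112. move(dir: north) == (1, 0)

% 113. sense(dir: north) == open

% 114. push(x: north) == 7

% 115. move(dir: north) == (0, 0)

% 116. sense(dir: east) == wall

% 117. pop() == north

% 118. move(dir: south) == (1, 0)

% 119. sense(dir: east) == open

% 120. push(x: east) == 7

% 121. move(dir: east) == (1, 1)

% 122. pop() == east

% 123. move(dir: west) == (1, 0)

% 124. pop() == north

% 125. move(dir: south) == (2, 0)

% 126. pop() == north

% 127. move(dir: south) == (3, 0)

% 128. sense(dir: south) == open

% 129. push(x: south) == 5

% 130. move(dir: south) == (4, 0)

% 131. sense(dir: south) == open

% 132. push(x: south) == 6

% 133. move(dir: south) == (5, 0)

% 134. sense(dir: south) == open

% 135. push(x: south) == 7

% 136. move(dir: south) == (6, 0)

% 137. sense(dir: south) == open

% 138. push(x: south) == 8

% 139. move(dir: south) == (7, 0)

% 140. sense(dir: south) == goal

% 141. move(dir: south) == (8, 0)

Answer: (8, 0)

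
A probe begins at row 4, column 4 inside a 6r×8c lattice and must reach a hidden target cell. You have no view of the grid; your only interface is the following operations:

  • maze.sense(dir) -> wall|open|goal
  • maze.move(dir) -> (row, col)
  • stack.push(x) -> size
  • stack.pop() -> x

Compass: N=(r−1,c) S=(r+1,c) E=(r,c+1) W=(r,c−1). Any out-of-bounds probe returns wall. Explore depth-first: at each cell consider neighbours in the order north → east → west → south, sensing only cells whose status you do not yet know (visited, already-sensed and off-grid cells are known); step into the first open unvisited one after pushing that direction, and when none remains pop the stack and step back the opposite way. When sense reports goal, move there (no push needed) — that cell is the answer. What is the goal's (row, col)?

-- 1. maze.sense(dir: north) == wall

-- 2. maze.sense(dir: east) == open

-- 3. stack.push(x: east) == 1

-- 4. maze.move(dir: east) == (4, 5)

-- 5. maze.sense(dir: north) == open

-- 6. stack.push(x: north) == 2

-- 7. maze.move(dir: north) == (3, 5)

-- 8. maze.sense(dir: north) == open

-- 9. stack.push(x: north) == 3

-- 10. maze.move(dir: north) == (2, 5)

-- 11. maze.sense(dir: north) == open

-- 12. stack.push(x: north) == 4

-- 13. maze.move(dir: north) == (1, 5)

-- 14. maze.sense(dir: north) == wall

-- 15. maze.sense(dir: east) == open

-- 16. stack.push(x: east) == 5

-- 17. maze.move(dir: east) == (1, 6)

-- 18. maze.sense(dir: north) == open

-- 19. stack.push(x: north) == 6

-- 20. maze.move(dir: north) == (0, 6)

-- 21. maze.sense(dir: east) == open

-- 22. stack.push(x: east) == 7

-- 23. maze.move(dir: east) == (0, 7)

-- 24. maze.sense(dir: south) == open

-- 25. stack.push(x: south) == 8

-- 26. maze.move(dir: south) == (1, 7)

-- 27. maze.sense(dir: south) == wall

-- 28. stack.pop() == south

-- 29. maze.move(dir: north) == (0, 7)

-- 30. stack.pop() == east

-- 31. maze.move(dir: west) == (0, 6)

-- 32. stack.pop() == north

-- 33. maze.move(dir: south) == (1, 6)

-- 34. maze.sense(dir: south) == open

-- 35. stack.push(x: south) == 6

-- 36. maze.move(dir: south) == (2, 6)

-- 37. maze.sense(dir: south) == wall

-- 38. stack.pop() == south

-- 39. maze.move(dir: north) == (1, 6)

-- 40. stack.pop() == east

-- 41. maze.move(dir: west) == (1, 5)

-- 42. maze.sense(dir: west) == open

-- 43. stack.push(x: west) == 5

-- 44. maze.move(dir: west) == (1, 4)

-- 45. maze.sense(dir: north) == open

-- 46. stack.push(x: north) == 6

-- 47. maze.move(dir: north) == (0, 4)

-- 48. maze.sense(dir: west) == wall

-- 49. stack.pop() == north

-- 50. maze.move(dir: south) == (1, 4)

-- 51. maze.sense(dir: west) == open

-- 52. stack.push(x: west) == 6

-- 53. maze.move(dir: west) == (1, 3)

-- 54. maze.sense(dir: west) == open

-- 55. stack.push(x: west) == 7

-- 56. maze.move(dir: west) == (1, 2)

-- 57. maze.sense(dir: north) == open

-- 58. stack.push(x: north) == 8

-- 59. maze.move(dir: north) == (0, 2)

-- 60. maze.sense(dir: west) == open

-- 61. stack.push(x: west) == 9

-- 62. maze.move(dir: west) == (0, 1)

-- 63. maze.sense(dir: west) == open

-- 64. stack.push(x: west) == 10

-- 65. maze.move(dir: west) == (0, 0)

-- 66. maze.sense(dir: south) == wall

-- 67. stack.pop() == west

-- 68. maze.move(dir: east) == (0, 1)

-- 69. maze.sense(dir: south) == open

-- 70. stack.push(x: south) == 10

-- 71. maze.move(dir: south) == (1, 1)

-- 72. maze.sense(dir: south) == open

-- 73. stack.push(x: south) == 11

-- 74. maze.move(dir: south) == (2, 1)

-- 75. maze.sense(dir: east) == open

-- 76. stack.push(x: east) == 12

-- 77. maze.move(dir: east) == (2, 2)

-- 78. maze.sense(dir: east) == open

-- 79. stack.push(x: east) == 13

-- 80. maze.move(dir: east) == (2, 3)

-- 81. maze.sense(dir: east) == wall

-- 82. maze.sense(dir: south) == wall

-- 83. stack.pop() == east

-- 84. maze.move(dir: west) == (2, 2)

-- 85. maze.sense(dir: south) == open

-- 86. stack.push(x: south) == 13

-- 87. maze.move(dir: south) == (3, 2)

-- 88. maze.sense(dir: west) == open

-- 89. stack.push(x: west) == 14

-- 90. maze.move(dir: west) == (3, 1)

-- 91. maze.sense(dir: west) == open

-- 92. stack.push(x: west) == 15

-- 93. maze.move(dir: west) == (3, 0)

-- 94. maze.sense(dir: north) == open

-- 95. stack.push(x: north) == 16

-- 96. maze.move(dir: north) == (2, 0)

-- 97. stack.pop() == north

-- 98. maze.move(dir: south) == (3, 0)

-- 99. maze.sense(dir: south) == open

-- 100. stack.push(x: south) == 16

-- 101. maze.move(dir: south) == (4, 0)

-- 102. maze.sense(dir: east) == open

-- 103. stack.push(x: east) == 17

-- 104. maze.move(dir: east) == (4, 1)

-- 105. maze.sense(dir: east) == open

-- 106. stack.push(x: east) == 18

-- 107. maze.move(dir: east) == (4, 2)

-- 108. maze.sense(dir: east) == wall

-- 109. maze.sense(dir: south) == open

-- 110. stack.push(x: south) == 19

-- 111. maze.move(dir: south) == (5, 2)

-- 112. maze.sense(dir: east) == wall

-- 113. maze.sense(dir: west) == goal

-- 114. maze.move(dir: west) == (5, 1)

Answer: (5, 1)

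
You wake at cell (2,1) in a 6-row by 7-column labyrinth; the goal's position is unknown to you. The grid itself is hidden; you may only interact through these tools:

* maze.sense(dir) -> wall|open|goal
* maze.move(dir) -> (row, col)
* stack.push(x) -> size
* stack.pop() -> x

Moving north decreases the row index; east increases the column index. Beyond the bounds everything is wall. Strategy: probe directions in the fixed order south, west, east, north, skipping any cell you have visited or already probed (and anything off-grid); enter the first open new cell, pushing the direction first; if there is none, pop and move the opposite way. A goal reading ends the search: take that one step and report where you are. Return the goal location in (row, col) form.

Do: sense[south]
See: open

Do: push[south]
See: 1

Do: move[south]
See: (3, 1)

Do: sense[south]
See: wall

Do: sense[west]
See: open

Do: push[west]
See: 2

Do: move[west]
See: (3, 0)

Do: sense[south]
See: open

Do: push[south]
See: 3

Do: move[south]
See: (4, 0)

Do: sense[south]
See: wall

Do: pop[]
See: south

Do: move[north]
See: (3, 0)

Do: sense[north]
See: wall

Do: pop[]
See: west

Do: move[east]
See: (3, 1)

Do: sense[east]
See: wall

Do: pop[]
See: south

Do: move[north]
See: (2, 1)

Do: sense[east]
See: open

Do: push[east]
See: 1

Do: move[east]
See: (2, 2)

Do: sense[east]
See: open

Do: push[east]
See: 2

Do: move[east]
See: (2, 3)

Do: sense[south]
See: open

Do: push[south]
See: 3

Do: move[south]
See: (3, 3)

Do: sense[south]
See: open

Do: push[south]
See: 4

Do: move[south]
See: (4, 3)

Do: sense[south]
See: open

Do: push[south]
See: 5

Do: move[south]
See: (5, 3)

Do: sense[west]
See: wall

Do: sense[east]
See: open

Do: push[east]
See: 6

Do: move[east]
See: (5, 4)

Do: sense[east]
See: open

Do: push[east]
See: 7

Do: move[east]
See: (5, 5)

Do: sense[east]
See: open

Do: push[east]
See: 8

Do: move[east]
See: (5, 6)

Do: sense[north]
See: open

Do: push[north]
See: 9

Do: move[north]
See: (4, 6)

Do: sense[west]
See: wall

Do: sense[north]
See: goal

Do: move[north]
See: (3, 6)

Answer: (3, 6)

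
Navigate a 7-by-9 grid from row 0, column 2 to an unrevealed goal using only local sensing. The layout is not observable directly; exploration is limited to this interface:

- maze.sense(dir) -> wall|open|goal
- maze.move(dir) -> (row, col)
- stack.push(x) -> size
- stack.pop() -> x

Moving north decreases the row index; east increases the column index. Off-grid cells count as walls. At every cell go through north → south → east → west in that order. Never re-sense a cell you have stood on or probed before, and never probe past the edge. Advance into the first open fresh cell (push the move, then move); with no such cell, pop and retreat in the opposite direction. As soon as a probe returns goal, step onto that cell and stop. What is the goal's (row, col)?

> maze.sense dir=south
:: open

> stack.push x=south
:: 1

> maze.move dir=south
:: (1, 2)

> maze.sense dir=south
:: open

> stack.push x=south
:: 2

> maze.move dir=south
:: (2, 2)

> maze.sense dir=south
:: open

> stack.push x=south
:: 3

> maze.move dir=south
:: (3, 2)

> maze.sense dir=south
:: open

> stack.push x=south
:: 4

> maze.move dir=south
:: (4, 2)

> maze.sense dir=south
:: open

> stack.push x=south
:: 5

> maze.move dir=south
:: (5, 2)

> maze.sense dir=south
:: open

> stack.push x=south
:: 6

> maze.move dir=south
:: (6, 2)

> maze.sense dir=east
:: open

> stack.push x=east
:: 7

> maze.move dir=east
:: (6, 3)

> maze.sense dir=north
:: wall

> maze.sense dir=east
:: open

> stack.push x=east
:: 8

> maze.move dir=east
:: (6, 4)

> maze.sense dir=north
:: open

> stack.push x=north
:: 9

> maze.move dir=north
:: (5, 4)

> maze.sense dir=north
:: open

> stack.push x=north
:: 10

> maze.move dir=north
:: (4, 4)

> maze.sense dir=north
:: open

> stack.push x=north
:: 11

> maze.move dir=north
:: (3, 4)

> maze.sense dir=north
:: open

> stack.push x=north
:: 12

> maze.move dir=north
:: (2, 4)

> maze.sense dir=north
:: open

> stack.push x=north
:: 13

> maze.move dir=north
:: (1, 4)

> maze.sense dir=north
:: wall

> maze.sense dir=east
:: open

> stack.push x=east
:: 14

> maze.move dir=east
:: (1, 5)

> maze.sense dir=north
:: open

> stack.push x=north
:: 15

> maze.move dir=north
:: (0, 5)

> maze.sense dir=east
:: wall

> stack.pop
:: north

> maze.move dir=south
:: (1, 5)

> maze.sense dir=south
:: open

> stack.push x=south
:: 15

> maze.move dir=south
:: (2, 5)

> maze.sense dir=south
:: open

> stack.push x=south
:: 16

> maze.move dir=south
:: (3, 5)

> maze.sense dir=south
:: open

> stack.push x=south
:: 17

> maze.move dir=south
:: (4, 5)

> maze.sense dir=south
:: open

> stack.push x=south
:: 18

> maze.move dir=south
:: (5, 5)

> maze.sense dir=south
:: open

> stack.push x=south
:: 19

> maze.move dir=south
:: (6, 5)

> maze.sense dir=east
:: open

> stack.push x=east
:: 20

> maze.move dir=east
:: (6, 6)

> maze.sense dir=north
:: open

> stack.push x=north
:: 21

> maze.move dir=north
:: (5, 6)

> maze.sense dir=north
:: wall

> maze.sense dir=east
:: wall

> stack.pop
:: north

> maze.move dir=south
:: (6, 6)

> maze.sense dir=east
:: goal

> maze.move dir=east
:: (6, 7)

Answer: (6, 7)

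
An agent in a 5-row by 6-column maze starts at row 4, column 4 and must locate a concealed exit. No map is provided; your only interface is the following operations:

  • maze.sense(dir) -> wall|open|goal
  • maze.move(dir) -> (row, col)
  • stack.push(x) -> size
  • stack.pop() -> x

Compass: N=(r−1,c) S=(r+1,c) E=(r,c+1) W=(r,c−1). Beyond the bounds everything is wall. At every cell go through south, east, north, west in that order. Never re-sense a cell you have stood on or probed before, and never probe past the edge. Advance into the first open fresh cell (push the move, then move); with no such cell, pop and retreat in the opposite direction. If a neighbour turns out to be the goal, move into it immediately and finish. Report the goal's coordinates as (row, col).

% maze.sense dir: east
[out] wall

% maze.sense dir: north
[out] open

% stack.push x: north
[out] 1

% maze.move dir: north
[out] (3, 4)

% maze.sense dir: east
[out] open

% stack.push x: east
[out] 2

% maze.move dir: east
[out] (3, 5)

% maze.sense dir: north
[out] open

% stack.push x: north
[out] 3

% maze.move dir: north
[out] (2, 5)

% maze.sense dir: north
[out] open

% stack.push x: north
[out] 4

% maze.move dir: north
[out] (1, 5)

% maze.sense dir: north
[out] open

% stack.push x: north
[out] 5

% maze.move dir: north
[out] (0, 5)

% maze.sense dir: west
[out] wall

% stack.pop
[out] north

% maze.move dir: south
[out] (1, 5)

% maze.sense dir: west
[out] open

% stack.push x: west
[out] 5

% maze.move dir: west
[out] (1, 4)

% maze.sense dir: south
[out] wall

% maze.sense dir: west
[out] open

% stack.push x: west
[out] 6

% maze.move dir: west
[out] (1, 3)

% maze.sense dir: south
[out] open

% stack.push x: south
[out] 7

% maze.move dir: south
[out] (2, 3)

% maze.sense dir: south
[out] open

% stack.push x: south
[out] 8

% maze.move dir: south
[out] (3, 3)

% maze.sense dir: south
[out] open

% stack.push x: south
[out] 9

% maze.move dir: south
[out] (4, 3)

% maze.sense dir: west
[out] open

% stack.push x: west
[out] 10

% maze.move dir: west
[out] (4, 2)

% maze.sense dir: north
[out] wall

% maze.sense dir: west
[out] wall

% stack.pop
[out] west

% maze.move dir: east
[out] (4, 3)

% stack.pop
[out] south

% maze.move dir: north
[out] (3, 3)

% stack.pop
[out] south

% maze.move dir: north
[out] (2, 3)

% maze.sense dir: west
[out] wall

% stack.pop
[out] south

% maze.move dir: north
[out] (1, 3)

% maze.sense dir: north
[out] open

% stack.push x: north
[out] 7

% maze.move dir: north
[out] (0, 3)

% maze.sense dir: west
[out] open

% stack.push x: west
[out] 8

% maze.move dir: west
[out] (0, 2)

% maze.sense dir: south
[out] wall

% maze.sense dir: west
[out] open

% stack.push x: west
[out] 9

% maze.move dir: west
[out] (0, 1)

% maze.sense dir: south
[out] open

% stack.push x: south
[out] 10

% maze.move dir: south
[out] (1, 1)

% maze.sense dir: south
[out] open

% stack.push x: south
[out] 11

% maze.move dir: south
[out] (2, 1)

% maze.sense dir: south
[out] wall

% maze.sense dir: west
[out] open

% stack.push x: west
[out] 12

% maze.move dir: west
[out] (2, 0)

% maze.sense dir: south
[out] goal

% maze.move dir: south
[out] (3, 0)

Answer: (3, 0)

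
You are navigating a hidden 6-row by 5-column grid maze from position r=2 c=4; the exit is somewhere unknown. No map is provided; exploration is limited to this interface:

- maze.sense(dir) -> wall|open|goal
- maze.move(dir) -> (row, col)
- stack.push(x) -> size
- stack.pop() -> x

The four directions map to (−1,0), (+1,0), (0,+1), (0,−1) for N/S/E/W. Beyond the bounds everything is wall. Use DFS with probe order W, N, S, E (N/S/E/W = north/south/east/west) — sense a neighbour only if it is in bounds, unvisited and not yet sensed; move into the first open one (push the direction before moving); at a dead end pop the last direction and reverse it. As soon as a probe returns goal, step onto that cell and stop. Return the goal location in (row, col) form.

Using maze.sense on dir→west, : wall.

Calling maze.sense on dir→north, : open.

I invoke stack.push on x→north, : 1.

Then maze.move on dir→north, : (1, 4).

Calling maze.sense on dir→west, giving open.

Now I run stack.push on x→west, — result: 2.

Now I run maze.move on dir→west, yielding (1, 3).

I use maze.sense on dir→west, and see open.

I call stack.push on x→west, → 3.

Calling maze.move on dir→west, giving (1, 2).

Now I run maze.sense on dir→west, yielding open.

I invoke stack.push on x→west, and get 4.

Next I call maze.move on dir→west, — result: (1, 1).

I call maze.sense on dir→west, yielding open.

Next I call stack.push on x→west, : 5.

Next I call maze.move on dir→west, which returns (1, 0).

Then maze.sense on dir→north, — result: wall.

I try maze.sense on dir→south, yielding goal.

Now I run maze.move on dir→south, and observe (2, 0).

Answer: (2, 0)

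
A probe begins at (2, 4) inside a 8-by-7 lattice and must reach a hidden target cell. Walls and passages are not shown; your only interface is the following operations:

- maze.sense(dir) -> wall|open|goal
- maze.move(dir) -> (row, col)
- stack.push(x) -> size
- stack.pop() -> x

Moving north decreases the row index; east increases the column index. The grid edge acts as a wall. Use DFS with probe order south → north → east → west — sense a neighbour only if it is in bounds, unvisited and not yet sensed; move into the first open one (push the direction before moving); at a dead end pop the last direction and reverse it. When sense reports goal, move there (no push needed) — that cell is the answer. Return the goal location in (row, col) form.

~$ sense dir='south'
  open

~$ push x='south'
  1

~$ move dir='south'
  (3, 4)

~$ sense dir='south'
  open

~$ push x='south'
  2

~$ move dir='south'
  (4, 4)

~$ sense dir='south'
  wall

~$ sense dir='east'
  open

~$ push x='east'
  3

~$ move dir='east'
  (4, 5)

~$ sense dir='south'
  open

~$ push x='south'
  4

~$ move dir='south'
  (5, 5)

~$ sense dir='south'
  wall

~$ sense dir='east'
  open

~$ push x='east'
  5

~$ move dir='east'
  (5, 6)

~$ sense dir='south'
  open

~$ push x='south'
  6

~$ move dir='south'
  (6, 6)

~$ sense dir='south'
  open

~$ push x='south'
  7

~$ move dir='south'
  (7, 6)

~$ sense dir='west'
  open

~$ push x='west'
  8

~$ move dir='west'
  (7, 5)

~$ sense dir='west'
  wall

~$ pop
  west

~$ move dir='east'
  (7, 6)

~$ pop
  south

~$ move dir='north'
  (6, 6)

~$ pop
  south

~$ move dir='north'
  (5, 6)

~$ sense dir='north'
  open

~$ push x='north'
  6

~$ move dir='north'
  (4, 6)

~$ sense dir='north'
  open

~$ push x='north'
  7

~$ move dir='north'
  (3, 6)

~$ sense dir='north'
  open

~$ push x='north'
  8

~$ move dir='north'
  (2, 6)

~$ sense dir='north'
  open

~$ push x='north'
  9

~$ move dir='north'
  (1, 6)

~$ sense dir='north'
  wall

~$ sense dir='west'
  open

~$ push x='west'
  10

~$ move dir='west'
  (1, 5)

~$ sense dir='south'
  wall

~$ sense dir='north'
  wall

~$ sense dir='west'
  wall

~$ pop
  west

~$ move dir='east'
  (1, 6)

~$ pop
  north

~$ move dir='south'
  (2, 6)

~$ pop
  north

~$ move dir='south'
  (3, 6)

~$ sense dir='west'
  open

~$ push x='west'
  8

~$ move dir='west'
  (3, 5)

~$ pop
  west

~$ move dir='east'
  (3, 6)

~$ pop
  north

~$ move dir='south'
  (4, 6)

~$ pop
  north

~$ move dir='south'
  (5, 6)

~$ pop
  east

~$ move dir='west'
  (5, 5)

~$ pop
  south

~$ move dir='north'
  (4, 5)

~$ pop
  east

~$ move dir='west'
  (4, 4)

~$ sense dir='west'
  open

~$ push x='west'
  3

~$ move dir='west'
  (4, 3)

~$ sense dir='south'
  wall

~$ sense dir='north'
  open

~$ push x='north'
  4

~$ move dir='north'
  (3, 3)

~$ sense dir='north'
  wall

~$ sense dir='west'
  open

~$ push x='west'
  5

~$ move dir='west'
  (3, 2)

~$ sense dir='south'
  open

~$ push x='south'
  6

~$ move dir='south'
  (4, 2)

~$ sense dir='south'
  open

~$ push x='south'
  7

~$ move dir='south'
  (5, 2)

~$ sense dir='south'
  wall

~$ sense dir='west'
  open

~$ push x='west'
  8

~$ move dir='west'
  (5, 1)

~$ sense dir='south'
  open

~$ push x='south'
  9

~$ move dir='south'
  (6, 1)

~$ sense dir='south'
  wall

~$ sense dir='west'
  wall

~$ pop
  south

~$ move dir='north'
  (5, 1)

~$ sense dir='north'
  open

~$ push x='north'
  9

~$ move dir='north'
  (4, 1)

~$ sense dir='north'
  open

~$ push x='north'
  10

~$ move dir='north'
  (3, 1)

~$ sense dir='north'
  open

~$ push x='north'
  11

~$ move dir='north'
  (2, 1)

~$ sense dir='north'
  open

~$ push x='north'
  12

~$ move dir='north'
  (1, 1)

~$ sense dir='north'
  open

~$ push x='north'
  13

~$ move dir='north'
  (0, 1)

~$ sense dir='east'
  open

~$ push x='east'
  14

~$ move dir='east'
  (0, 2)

~$ sense dir='south'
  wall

~$ sense dir='east'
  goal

~$ move dir='east'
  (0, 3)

Answer: (0, 3)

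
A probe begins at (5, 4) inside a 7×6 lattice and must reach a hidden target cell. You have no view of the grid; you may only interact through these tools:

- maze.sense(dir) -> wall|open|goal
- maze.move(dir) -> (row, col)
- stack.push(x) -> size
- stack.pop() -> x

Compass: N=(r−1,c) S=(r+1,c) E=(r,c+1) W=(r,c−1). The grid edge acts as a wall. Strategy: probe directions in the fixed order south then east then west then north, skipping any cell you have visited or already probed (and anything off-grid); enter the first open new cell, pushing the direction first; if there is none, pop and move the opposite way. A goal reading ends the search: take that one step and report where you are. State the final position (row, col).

% maze.sense(dir: south) => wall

% maze.sense(dir: east) => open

% stack.push(x: east) => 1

% maze.move(dir: east) => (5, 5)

% maze.sense(dir: south) => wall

% maze.sense(dir: north) => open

% stack.push(x: north) => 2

% maze.move(dir: north) => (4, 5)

% maze.sense(dir: west) => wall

% maze.sense(dir: north) => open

% stack.push(x: north) => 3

% maze.move(dir: north) => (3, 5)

% maze.sense(dir: west) => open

% stack.push(x: west) => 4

% maze.move(dir: west) => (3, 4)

% maze.sense(dir: west) => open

% stack.push(x: west) => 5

% maze.move(dir: west) => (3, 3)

% maze.sense(dir: south) => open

% stack.push(x: south) => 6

% maze.move(dir: south) => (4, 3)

% maze.sense(dir: south) => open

% stack.push(x: south) => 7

% maze.move(dir: south) => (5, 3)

% maze.sense(dir: south) => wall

% maze.sense(dir: west) => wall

% stack.pop() => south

% maze.move(dir: north) => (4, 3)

% maze.sense(dir: west) => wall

% stack.pop() => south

% maze.move(dir: north) => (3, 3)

% maze.sense(dir: west) => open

% stack.push(x: west) => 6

% maze.move(dir: west) => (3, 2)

% maze.sense(dir: west) => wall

% maze.sense(dir: north) => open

% stack.push(x: north) => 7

% maze.move(dir: north) => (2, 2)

% maze.sense(dir: east) => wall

% maze.sense(dir: west) => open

% stack.push(x: west) => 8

% maze.move(dir: west) => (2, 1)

% maze.sense(dir: west) => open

% stack.push(x: west) => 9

% maze.move(dir: west) => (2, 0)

% maze.sense(dir: south) => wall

% maze.sense(dir: north) => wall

% stack.pop() => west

% maze.move(dir: east) => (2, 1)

% maze.sense(dir: north) => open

% stack.push(x: north) => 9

% maze.move(dir: north) => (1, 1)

% maze.sense(dir: east) => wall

% maze.sense(dir: north) => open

% stack.push(x: north) => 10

% maze.move(dir: north) => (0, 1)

% maze.sense(dir: east) => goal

% maze.move(dir: east) => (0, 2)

Answer: (0, 2)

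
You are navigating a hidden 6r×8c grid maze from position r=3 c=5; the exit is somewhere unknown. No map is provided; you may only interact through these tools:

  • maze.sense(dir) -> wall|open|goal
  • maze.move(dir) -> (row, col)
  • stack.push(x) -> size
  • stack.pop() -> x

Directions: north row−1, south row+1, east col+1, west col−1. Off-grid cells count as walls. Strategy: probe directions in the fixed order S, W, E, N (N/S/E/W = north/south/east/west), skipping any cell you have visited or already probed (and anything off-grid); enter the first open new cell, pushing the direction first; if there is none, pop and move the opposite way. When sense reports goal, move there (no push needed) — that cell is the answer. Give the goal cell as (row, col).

Using maze.sense on dir: south, which returns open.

I run stack.push on x: south, and see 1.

I run maze.move on dir: south, yielding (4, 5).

Then maze.sense on dir: south, and see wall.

I invoke maze.sense on dir: west, giving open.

Next I call stack.push on x: west, — result: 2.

Invoking maze.move on dir: west, yielding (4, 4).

Now I run maze.sense on dir: south, giving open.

Now I run stack.push on x: south, and observe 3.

I use maze.move on dir: south, and observe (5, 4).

I invoke maze.sense on dir: west, and see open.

Next I call stack.push on x: west, — result: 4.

Now I run maze.move on dir: west, : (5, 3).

Using maze.sense on dir: west, and get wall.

I invoke maze.sense on dir: north, giving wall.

Now I run stack.pop(), — result: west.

Calling maze.move on dir: east, : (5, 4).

Calling stack.pop(), yielding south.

I run maze.move on dir: north, which returns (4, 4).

Calling maze.sense on dir: north, — result: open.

I invoke stack.push on x: north, giving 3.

I use maze.move on dir: north, and see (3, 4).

Now I run maze.sense on dir: west, and observe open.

Using stack.push on x: west, giving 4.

I call maze.move on dir: west, and see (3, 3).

I use maze.sense on dir: west, — result: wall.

I call maze.sense on dir: north, which returns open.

Next I call stack.push on x: north, which returns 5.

I invoke maze.move on dir: north, and get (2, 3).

I run maze.sense on dir: west, → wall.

Next I call maze.sense on dir: east, and observe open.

Next I call stack.push on x: east, and see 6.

Next I call maze.move on dir: east, : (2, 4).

Invoking maze.sense on dir: east, and get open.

Calling stack.push on x: east, — result: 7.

I call maze.move on dir: east, yielding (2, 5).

I call maze.sense on dir: east, and observe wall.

I try maze.sense on dir: north, and observe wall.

I use stack.pop, which returns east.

Calling maze.move on dir: west, giving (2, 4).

I invoke maze.sense on dir: north, which returns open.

Using stack.push on x: north, which returns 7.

Next I call maze.move on dir: north, yielding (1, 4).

Next I call maze.sense on dir: west, yielding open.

Using stack.push on x: west, : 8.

I call maze.move on dir: west, and observe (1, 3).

I use maze.sense on dir: west, : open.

Invoking stack.push on x: west, : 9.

Calling maze.move on dir: west, → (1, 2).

Using maze.sense on dir: west, and see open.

I call stack.push on x: west, giving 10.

Invoking maze.move on dir: west, and observe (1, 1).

Next I call maze.sense on dir: south, which returns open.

Invoking stack.push on x: south, : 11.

Calling maze.move on dir: south, which returns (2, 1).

I invoke maze.sense on dir: south, which returns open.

I run stack.push on x: south, and get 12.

I run maze.move on dir: south, and see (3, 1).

Now I run maze.sense on dir: south, and observe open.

I use stack.push on x: south, yielding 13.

Invoking maze.move on dir: south, : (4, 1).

Next I call maze.sense on dir: south, — result: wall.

Calling maze.sense on dir: west, and get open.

I run stack.push on x: west, and observe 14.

I call maze.move on dir: west, and get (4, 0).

I invoke maze.sense on dir: south, and get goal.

I try maze.move on dir: south, : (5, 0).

Answer: (5, 0)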